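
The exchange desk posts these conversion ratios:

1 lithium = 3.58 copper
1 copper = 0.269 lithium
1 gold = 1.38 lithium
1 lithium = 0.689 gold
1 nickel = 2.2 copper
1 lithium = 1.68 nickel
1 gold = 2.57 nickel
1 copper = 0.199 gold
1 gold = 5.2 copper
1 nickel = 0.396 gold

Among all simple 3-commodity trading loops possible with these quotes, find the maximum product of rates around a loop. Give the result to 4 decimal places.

1.1251

nickel→copper→gold→nickel: 2.2 × 0.199 × 2.57 = 1.12515
nickel→copper→lithium→nickel: 2.2 × 0.269 × 1.68 = 0.99422
copper→gold→lithium→copper: 0.199 × 1.38 × 3.58 = 0.98314
copper→lithium→gold→copper: 0.269 × 0.689 × 5.2 = 0.96377
nickel→gold→lithium→nickel: 0.396 × 1.38 × 1.68 = 0.91809
Maximum is nickel→copper→gold→nickel at 1.1251; arbitrage exists.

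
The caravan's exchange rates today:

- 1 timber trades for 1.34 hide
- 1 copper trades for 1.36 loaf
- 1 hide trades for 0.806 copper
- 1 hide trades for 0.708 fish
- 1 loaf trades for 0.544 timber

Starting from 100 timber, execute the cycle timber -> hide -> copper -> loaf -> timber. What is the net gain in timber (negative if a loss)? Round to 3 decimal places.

100 timber × 1.34 = 134 hide
134 hide × 0.806 = 108.004 copper
108.004 copper × 1.36 = 146.88544 loaf
146.88544 loaf × 0.544 = 79.90567936 timber
Net change: 79.90567936 − 100 = -20.09432064 timber

-20.094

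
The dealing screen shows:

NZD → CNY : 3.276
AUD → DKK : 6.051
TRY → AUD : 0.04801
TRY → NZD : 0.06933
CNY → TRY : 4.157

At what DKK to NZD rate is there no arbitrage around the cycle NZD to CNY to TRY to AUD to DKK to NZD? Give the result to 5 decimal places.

Known legs of the cycle: 3.276 × 4.157 × 0.04801 × 6.051 = 3.95624133800532
For no arbitrage the full-cycle product must be 1, so the missing rate is 1 / 3.95624133800532 ≈ 0.2527652.

0.25277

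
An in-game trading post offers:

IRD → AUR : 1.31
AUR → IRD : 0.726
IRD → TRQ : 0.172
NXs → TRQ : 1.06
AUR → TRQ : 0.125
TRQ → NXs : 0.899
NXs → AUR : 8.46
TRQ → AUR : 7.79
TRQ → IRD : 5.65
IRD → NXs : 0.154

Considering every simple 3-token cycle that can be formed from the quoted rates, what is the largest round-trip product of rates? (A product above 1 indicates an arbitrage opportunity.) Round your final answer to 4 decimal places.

0.9728

TRQ→AUR→IRD→TRQ: 7.79 × 0.726 × 0.172 = 0.97275
TRQ→NXs→AUR→TRQ: 0.899 × 8.46 × 0.125 = 0.95069
NXs→AUR→IRD→NXs: 8.46 × 0.726 × 0.154 = 0.94586
TRQ→IRD→AUR→TRQ: 5.65 × 1.31 × 0.125 = 0.92519
TRQ→IRD→NXs→TRQ: 5.65 × 0.154 × 1.06 = 0.92231
Maximum is TRQ→AUR→IRD→TRQ at 0.9728; no arbitrage — every cycle loses value.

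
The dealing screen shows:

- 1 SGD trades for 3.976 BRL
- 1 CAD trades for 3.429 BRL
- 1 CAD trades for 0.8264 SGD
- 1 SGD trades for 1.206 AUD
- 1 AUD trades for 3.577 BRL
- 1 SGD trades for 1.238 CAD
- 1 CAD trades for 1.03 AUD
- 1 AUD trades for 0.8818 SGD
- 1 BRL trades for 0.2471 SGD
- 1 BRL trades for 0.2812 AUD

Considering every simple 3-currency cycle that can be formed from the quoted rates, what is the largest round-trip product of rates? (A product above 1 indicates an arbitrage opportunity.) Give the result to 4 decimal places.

SGD→CAD→AUD→SGD: 1.238 × 1.03 × 0.8818 = 1.12442
SGD→AUD→BRL→SGD: 1.206 × 3.577 × 0.2471 = 1.06596
SGD→CAD→BRL→SGD: 1.238 × 3.429 × 0.2471 = 1.04896
SGD→BRL→AUD→SGD: 3.976 × 0.2812 × 0.8818 = 0.98590
Maximum is SGD→CAD→AUD→SGD at 1.1244; arbitrage exists.

1.1244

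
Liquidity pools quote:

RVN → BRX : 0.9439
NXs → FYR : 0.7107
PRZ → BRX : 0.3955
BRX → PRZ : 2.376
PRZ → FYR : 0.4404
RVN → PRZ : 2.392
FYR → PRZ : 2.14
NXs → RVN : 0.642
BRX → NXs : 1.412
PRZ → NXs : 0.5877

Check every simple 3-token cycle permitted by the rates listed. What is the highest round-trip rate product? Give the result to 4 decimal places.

RVN→PRZ→NXs→RVN: 2.392 × 0.5877 × 0.642 = 0.90251
FYR→PRZ→NXs→FYR: 2.14 × 0.5877 × 0.7107 = 0.89383
BRX→NXs→RVN→BRX: 1.412 × 0.642 × 0.9439 = 0.85565
Maximum is RVN→PRZ→NXs→RVN at 0.9025; no arbitrage — every cycle loses value.

0.9025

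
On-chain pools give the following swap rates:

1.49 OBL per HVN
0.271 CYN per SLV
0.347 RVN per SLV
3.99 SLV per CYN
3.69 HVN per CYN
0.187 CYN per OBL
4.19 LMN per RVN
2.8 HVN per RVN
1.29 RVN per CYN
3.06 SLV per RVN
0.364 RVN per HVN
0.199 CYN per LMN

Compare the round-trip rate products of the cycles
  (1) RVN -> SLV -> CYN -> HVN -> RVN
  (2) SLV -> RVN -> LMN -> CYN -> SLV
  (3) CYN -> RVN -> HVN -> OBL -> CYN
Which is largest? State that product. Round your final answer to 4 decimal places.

1.1544

(1) 3.06 × 0.271 × 3.69 × 0.364 = 1.11383
(2) 0.347 × 4.19 × 0.199 × 3.99 = 1.15443
(3) 1.29 × 2.8 × 1.49 × 0.187 = 1.00641
Highest is cycle (2) at 1.1544 (>1, arbitrage).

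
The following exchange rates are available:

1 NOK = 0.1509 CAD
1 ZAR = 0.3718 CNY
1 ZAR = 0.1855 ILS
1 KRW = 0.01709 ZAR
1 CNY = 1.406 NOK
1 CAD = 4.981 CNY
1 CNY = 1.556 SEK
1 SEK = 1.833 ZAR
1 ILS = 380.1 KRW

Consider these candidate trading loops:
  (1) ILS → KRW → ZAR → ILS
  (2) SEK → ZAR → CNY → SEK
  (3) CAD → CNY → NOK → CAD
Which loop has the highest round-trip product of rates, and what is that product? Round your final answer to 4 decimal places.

(1) 380.1 × 0.01709 × 0.1855 = 1.20499
(2) 1.833 × 0.3718 × 1.556 = 1.06043
(3) 4.981 × 1.406 × 0.1509 = 1.05680
Highest is cycle (1) at 1.2050 (>1, arbitrage).

1.2050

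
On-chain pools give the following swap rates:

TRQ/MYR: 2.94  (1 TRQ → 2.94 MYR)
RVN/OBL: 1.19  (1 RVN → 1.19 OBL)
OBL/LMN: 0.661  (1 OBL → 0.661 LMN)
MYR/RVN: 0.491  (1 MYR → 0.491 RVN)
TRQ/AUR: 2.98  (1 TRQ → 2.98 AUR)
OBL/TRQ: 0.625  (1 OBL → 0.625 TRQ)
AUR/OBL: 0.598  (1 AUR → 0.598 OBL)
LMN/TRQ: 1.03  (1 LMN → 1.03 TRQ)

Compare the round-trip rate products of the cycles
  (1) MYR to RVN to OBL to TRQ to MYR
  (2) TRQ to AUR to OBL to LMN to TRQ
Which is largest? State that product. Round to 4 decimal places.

1.2133

(1) 0.491 × 1.19 × 0.625 × 2.94 = 1.07363
(2) 2.98 × 0.598 × 0.661 × 1.03 = 1.21327
Highest is cycle (2) at 1.2133 (>1, arbitrage).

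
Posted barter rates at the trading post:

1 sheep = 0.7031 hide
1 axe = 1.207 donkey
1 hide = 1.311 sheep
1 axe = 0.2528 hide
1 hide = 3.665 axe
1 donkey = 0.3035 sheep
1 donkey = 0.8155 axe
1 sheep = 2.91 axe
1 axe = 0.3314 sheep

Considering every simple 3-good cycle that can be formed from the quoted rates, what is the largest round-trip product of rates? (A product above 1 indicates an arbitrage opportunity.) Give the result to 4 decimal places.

donkey→sheep→axe→donkey: 0.3035 × 2.91 × 1.207 = 1.06600
axe→hide→sheep→axe: 0.2528 × 1.311 × 2.91 = 0.96443
axe→sheep→hide→axe: 0.3314 × 0.7031 × 3.665 = 0.85397
Maximum is donkey→sheep→axe→donkey at 1.0660; arbitrage exists.

1.0660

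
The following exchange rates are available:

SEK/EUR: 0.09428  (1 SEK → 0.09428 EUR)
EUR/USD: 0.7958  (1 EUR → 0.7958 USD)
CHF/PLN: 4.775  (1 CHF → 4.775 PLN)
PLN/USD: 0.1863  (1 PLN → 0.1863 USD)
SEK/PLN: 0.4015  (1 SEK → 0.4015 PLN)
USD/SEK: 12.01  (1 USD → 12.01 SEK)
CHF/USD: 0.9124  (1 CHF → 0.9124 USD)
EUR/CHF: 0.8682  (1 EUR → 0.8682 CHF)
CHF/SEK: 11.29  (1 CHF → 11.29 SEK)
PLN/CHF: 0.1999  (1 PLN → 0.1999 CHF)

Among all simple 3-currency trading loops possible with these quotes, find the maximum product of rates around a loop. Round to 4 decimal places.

EUR→CHF→SEK→EUR: 0.8682 × 11.29 × 0.09428 = 0.92413
PLN→CHF→SEK→PLN: 0.1999 × 11.29 × 0.4015 = 0.90613
EUR→USD→SEK→EUR: 0.7958 × 12.01 × 0.09428 = 0.90109
PLN→USD→SEK→PLN: 0.1863 × 12.01 × 0.4015 = 0.89834
Maximum is EUR→CHF→SEK→EUR at 0.9241; no arbitrage — every cycle loses value.

0.9241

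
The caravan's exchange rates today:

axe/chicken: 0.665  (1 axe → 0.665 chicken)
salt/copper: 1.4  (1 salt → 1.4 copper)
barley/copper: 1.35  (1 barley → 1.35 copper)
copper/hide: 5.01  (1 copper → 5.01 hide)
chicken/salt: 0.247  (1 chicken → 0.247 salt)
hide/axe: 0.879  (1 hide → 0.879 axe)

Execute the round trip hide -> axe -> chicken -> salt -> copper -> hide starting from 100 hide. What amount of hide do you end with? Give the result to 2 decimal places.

100 hide × 0.879 = 87.9 axe
87.9 axe × 0.665 = 58.4535 chicken
58.4535 chicken × 0.247 = 14.4380145 salt
14.4380145 salt × 1.4 = 20.2132203 copper
20.2132203 copper × 5.01 = 101.268233703 hide

101.27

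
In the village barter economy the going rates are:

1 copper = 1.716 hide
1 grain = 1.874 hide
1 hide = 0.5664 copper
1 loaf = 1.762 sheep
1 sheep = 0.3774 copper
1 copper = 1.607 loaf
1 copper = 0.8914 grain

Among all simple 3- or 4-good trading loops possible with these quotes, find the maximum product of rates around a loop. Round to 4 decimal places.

1.0686

sheep→copper→loaf→sheep: 0.3774 × 1.607 × 1.762 = 1.06862
hide→copper→grain→hide: 0.5664 × 0.8914 × 1.874 = 0.94616
Maximum is sheep→copper→loaf→sheep at 1.0686; arbitrage exists.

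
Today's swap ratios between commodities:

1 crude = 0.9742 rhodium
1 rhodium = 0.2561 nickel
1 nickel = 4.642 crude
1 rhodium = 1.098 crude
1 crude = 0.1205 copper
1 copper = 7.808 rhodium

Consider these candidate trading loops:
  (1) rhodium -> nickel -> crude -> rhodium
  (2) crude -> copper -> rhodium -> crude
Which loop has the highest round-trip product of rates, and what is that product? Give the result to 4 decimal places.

1.1581

(1) 0.2561 × 4.642 × 0.9742 = 1.15814
(2) 0.1205 × 7.808 × 1.098 = 1.03307
Highest is cycle (1) at 1.1581 (>1, arbitrage).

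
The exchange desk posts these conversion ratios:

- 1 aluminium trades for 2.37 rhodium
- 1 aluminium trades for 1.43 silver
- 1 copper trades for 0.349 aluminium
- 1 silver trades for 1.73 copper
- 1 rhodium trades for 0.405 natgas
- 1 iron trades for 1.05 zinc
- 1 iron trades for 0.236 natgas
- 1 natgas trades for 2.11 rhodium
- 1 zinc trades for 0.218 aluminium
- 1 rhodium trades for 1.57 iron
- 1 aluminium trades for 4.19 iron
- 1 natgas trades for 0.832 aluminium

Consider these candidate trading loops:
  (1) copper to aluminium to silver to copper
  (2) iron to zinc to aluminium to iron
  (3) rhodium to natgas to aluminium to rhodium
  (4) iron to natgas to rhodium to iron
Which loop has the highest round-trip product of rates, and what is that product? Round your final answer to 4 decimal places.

(1) 0.349 × 1.43 × 1.73 = 0.86339
(2) 1.05 × 0.218 × 4.19 = 0.95909
(3) 0.405 × 0.832 × 2.37 = 0.79860
(4) 0.236 × 2.11 × 1.57 = 0.78180
Highest is cycle (2) at 0.9591 (≤1, no arbitrage).

0.9591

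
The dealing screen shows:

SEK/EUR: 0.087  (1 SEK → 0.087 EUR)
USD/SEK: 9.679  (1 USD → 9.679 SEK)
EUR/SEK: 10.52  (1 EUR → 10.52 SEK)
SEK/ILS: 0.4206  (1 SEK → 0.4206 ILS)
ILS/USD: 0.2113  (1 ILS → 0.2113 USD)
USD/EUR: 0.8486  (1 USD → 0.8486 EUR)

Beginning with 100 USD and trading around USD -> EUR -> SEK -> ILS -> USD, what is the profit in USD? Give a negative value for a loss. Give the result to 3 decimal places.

-20.661

100 USD × 0.8486 = 84.86 EUR
84.86 EUR × 10.52 = 892.7272 SEK
892.7272 SEK × 0.4206 = 375.48106032 ILS
375.48106032 ILS × 0.2113 = 79.339148045616 USD
Net change: 79.339148045616 − 100 = -20.660851954384 USD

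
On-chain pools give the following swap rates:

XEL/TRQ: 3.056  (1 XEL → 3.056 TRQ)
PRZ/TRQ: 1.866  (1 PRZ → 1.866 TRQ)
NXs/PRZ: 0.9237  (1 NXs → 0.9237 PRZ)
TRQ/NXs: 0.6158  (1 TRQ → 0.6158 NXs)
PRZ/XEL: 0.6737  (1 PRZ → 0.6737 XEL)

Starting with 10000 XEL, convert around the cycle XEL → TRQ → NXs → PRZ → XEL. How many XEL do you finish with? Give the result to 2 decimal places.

11710.91

10000 XEL × 3.056 = 30560 TRQ
30560 TRQ × 0.6158 = 18818.848 NXs
18818.848 NXs × 0.9237 = 17382.9698976 PRZ
17382.9698976 PRZ × 0.6737 = 11710.90682001312 XEL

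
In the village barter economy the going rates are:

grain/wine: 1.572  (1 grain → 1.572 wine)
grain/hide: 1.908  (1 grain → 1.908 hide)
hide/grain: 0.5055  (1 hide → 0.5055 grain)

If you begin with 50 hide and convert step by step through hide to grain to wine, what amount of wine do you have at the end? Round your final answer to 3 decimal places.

50 hide × 0.5055 = 25.275 grain
25.275 grain × 1.572 = 39.7323 wine

39.732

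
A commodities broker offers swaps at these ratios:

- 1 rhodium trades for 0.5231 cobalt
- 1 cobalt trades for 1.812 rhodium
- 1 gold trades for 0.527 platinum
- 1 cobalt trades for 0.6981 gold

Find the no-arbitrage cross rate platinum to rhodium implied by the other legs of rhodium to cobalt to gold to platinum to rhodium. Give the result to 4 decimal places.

5.1962

Known legs of the cycle: 0.5231 × 0.6981 × 0.527 = 0.19244780997
For no arbitrage the full-cycle product must be 1, so the missing rate is 1 / 0.19244780997 ≈ 5.196214.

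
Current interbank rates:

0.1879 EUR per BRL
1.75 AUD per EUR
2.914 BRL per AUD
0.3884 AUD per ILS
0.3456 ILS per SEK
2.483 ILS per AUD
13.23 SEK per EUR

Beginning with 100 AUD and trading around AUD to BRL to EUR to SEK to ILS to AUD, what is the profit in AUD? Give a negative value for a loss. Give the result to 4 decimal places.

-2.7635

100 AUD × 2.914 = 291.4 BRL
291.4 BRL × 0.1879 = 54.75406 EUR
54.75406 EUR × 13.23 = 724.3962138 SEK
724.3962138 SEK × 0.3456 = 250.35133148928 ILS
250.35133148928 ILS × 0.3884 = 97.236457150436352 AUD
Net change: 97.236457150436352 − 100 = -2.763542849563648 AUD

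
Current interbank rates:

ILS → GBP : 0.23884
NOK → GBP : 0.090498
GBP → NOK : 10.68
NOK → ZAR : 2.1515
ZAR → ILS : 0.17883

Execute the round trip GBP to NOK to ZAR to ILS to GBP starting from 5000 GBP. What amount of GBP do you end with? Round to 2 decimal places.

4907.16

5000 GBP × 10.68 = 53400 NOK
53400 NOK × 2.1515 = 114890.1 ZAR
114890.1 ZAR × 0.17883 = 20545.796583 ILS
20545.796583 ILS × 0.23884 = 4907.15805588372 GBP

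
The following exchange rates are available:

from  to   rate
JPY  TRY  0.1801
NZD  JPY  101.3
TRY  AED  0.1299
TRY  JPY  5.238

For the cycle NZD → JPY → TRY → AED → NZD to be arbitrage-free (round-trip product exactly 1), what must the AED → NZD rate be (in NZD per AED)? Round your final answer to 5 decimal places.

0.42196

Known legs of the cycle: 101.3 × 0.1801 × 0.1299 = 2.369912487
For no arbitrage the full-cycle product must be 1, so the missing rate is 1 / 2.369912487 ≈ 0.4219565.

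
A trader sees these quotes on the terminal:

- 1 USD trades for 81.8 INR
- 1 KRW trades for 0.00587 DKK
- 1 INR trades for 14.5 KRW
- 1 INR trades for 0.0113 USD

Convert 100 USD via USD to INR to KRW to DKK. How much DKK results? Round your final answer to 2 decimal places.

100 USD × 81.8 = 8180 INR
8180 INR × 14.5 = 118610 KRW
118610 KRW × 0.00587 = 696.2407 DKK

696.24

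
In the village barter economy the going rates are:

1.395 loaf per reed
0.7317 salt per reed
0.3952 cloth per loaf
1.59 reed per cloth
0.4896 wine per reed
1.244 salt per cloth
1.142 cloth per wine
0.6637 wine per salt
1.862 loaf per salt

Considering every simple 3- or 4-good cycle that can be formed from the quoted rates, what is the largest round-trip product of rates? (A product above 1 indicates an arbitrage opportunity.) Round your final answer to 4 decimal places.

salt→wine→cloth→salt: 0.6637 × 1.142 × 1.244 = 0.94288
loaf→cloth→salt→loaf: 0.3952 × 1.244 × 1.862 = 0.91541
wine→cloth→reed→wine: 1.142 × 1.59 × 0.4896 = 0.88901
salt→wine→cloth→reed→salt: 0.6637 × 1.142 × 1.59 × 0.7317 = 0.88180
loaf→cloth→reed→loaf: 0.3952 × 1.59 × 1.395 = 0.87657
loaf→cloth→reed→salt→loaf: 0.3952 × 1.59 × 0.7317 × 1.862 = 0.85610
Maximum is salt→wine→cloth→salt at 0.9429; no arbitrage — every cycle loses value.

0.9429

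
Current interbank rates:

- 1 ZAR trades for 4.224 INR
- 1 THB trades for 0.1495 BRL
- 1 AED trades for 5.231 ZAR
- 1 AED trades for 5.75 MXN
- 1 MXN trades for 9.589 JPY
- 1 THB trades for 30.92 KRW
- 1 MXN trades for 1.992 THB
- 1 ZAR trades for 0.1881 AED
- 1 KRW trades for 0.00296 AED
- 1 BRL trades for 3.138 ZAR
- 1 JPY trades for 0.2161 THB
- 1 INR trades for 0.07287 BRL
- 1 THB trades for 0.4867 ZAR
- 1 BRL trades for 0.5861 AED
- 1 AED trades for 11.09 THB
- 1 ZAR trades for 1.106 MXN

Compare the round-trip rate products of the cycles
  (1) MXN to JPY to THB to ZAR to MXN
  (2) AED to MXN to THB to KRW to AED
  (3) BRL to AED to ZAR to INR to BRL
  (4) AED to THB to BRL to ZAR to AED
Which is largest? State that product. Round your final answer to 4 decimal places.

(1) 9.589 × 0.2161 × 0.4867 × 1.106 = 1.11544
(2) 5.75 × 1.992 × 30.92 × 0.00296 = 1.04831
(3) 0.5861 × 5.231 × 4.224 × 0.07287 = 0.94369
(4) 11.09 × 0.1495 × 3.138 × 0.1881 = 0.97862
Highest is cycle (1) at 1.1154 (>1, arbitrage).

1.1154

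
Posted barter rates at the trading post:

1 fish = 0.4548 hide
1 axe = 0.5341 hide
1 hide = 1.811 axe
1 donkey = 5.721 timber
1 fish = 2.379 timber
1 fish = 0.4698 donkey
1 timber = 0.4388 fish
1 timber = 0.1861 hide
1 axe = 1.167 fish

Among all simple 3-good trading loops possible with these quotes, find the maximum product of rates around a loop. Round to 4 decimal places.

fish→donkey→timber→fish: 0.4698 × 5.721 × 0.4388 = 1.17937
hide→axe→fish→hide: 1.811 × 1.167 × 0.4548 = 0.96119
Maximum is fish→donkey→timber→fish at 1.1794; arbitrage exists.

1.1794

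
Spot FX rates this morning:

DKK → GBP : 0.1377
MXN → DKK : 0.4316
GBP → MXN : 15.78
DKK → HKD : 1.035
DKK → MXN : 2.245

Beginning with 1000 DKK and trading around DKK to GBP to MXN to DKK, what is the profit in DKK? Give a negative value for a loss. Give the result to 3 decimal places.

-62.174

1000 DKK × 0.1377 = 137.7 GBP
137.7 GBP × 15.78 = 2172.906 MXN
2172.906 MXN × 0.4316 = 937.8262296 DKK
Net change: 937.8262296 − 1000 = -62.1737704 DKK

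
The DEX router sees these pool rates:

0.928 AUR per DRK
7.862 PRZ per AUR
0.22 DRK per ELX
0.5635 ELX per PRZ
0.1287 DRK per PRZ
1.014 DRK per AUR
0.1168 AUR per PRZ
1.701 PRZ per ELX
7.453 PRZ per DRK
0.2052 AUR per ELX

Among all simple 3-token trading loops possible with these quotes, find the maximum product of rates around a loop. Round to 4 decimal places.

0.9390

AUR→PRZ→DRK→AUR: 7.862 × 0.1287 × 0.928 = 0.93899
PRZ→ELX→DRK→PRZ: 0.5635 × 0.22 × 7.453 = 0.92395
AUR→PRZ→ELX→AUR: 7.862 × 0.5635 × 0.2052 = 0.90908
AUR→DRK→PRZ→AUR: 1.014 × 7.453 × 0.1168 = 0.88270
Maximum is AUR→PRZ→DRK→AUR at 0.9390; no arbitrage — every cycle loses value.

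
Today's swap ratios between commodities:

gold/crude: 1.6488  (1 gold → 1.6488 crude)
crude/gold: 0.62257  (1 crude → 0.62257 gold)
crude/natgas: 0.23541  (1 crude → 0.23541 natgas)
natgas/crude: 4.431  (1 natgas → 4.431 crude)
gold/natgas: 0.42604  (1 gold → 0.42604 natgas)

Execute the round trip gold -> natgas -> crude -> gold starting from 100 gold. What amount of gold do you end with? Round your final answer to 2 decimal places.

117.53

100 gold × 0.42604 = 42.604 natgas
42.604 natgas × 4.431 = 188.778324 crude
188.778324 crude × 0.62257 = 117.52772117268 gold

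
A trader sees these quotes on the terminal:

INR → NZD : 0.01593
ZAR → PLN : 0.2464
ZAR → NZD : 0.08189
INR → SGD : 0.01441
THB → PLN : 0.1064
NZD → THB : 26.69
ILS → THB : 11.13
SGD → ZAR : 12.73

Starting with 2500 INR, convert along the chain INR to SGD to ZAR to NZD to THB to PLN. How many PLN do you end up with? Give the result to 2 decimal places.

106.65

2500 INR × 0.01441 = 36.025 SGD
36.025 SGD × 12.73 = 458.59825 ZAR
458.59825 ZAR × 0.08189 = 37.5546106925 NZD
37.5546106925 NZD × 26.69 = 1002.332559382825 THB
1002.332559382825 THB × 0.1064 = 106.64818431833258 PLN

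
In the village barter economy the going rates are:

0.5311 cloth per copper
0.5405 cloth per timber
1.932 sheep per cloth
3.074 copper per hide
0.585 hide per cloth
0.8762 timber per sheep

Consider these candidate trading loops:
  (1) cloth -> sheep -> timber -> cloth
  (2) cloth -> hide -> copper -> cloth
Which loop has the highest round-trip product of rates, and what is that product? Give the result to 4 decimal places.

(1) 1.932 × 0.8762 × 0.5405 = 0.91497
(2) 0.585 × 3.074 × 0.5311 = 0.95507
Highest is cycle (2) at 0.9551 (≤1, no arbitrage).

0.9551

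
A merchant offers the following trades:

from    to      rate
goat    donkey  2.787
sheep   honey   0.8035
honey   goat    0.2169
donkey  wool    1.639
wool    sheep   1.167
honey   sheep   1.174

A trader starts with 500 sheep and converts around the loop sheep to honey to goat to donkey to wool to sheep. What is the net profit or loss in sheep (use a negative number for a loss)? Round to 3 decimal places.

500 sheep × 0.8035 = 401.75 honey
401.75 honey × 0.2169 = 87.139575 goat
87.139575 goat × 2.787 = 242.857995525 donkey
242.857995525 donkey × 1.639 = 398.044254665475 wool
398.044254665475 wool × 1.167 = 464.517645194609325 sheep
Net change: 464.517645194609325 − 500 = -35.482354805390675 sheep

-35.482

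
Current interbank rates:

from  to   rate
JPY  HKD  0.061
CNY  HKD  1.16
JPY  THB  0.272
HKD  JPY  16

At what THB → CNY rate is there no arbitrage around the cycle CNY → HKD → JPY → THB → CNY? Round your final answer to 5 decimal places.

Known legs of the cycle: 1.16 × 16 × 0.272 = 5.04832
For no arbitrage the full-cycle product must be 1, so the missing rate is 1 / 5.04832 ≈ 0.1980857.

0.19809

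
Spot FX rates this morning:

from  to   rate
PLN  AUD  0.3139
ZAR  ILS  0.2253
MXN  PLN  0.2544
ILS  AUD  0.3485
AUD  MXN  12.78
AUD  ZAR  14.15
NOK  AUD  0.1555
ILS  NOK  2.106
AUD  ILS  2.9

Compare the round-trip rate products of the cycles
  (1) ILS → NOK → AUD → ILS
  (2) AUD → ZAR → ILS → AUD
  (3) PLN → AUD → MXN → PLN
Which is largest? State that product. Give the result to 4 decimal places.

(1) 2.106 × 0.1555 × 2.9 = 0.94970
(2) 14.15 × 0.2253 × 0.3485 = 1.11102
(3) 0.3139 × 12.78 × 0.2544 = 1.02056
Highest is cycle (2) at 1.1110 (>1, arbitrage).

1.1110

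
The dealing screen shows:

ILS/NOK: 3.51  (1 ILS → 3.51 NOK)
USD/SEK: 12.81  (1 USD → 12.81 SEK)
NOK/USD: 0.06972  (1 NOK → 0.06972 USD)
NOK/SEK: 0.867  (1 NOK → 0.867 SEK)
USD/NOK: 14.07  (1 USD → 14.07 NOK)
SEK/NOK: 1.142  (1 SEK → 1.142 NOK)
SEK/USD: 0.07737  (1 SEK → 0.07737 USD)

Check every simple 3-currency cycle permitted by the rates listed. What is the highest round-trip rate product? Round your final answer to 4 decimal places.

USD→SEK→NOK→USD: 12.81 × 1.142 × 0.06972 = 1.01994
USD→NOK→SEK→USD: 14.07 × 0.867 × 0.07737 = 0.94381
Maximum is USD→SEK→NOK→USD at 1.0199; arbitrage exists.

1.0199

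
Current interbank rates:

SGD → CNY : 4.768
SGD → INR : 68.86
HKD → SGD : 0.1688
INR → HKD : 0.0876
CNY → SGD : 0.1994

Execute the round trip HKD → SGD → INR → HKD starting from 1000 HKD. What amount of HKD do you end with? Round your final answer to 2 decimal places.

1018.22

1000 HKD × 0.1688 = 168.8 SGD
168.8 SGD × 68.86 = 11623.568 INR
11623.568 INR × 0.0876 = 1018.2245568 HKD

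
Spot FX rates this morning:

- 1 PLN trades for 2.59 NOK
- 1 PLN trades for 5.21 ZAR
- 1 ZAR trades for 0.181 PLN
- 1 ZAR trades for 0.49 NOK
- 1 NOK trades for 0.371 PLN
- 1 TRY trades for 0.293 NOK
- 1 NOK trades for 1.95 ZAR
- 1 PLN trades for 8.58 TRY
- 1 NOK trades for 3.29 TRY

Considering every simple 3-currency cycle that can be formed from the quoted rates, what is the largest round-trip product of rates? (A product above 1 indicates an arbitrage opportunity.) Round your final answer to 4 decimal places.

0.9471

PLN→ZAR→NOK→PLN: 5.21 × 0.49 × 0.371 = 0.94713
TRY→NOK→PLN→TRY: 0.293 × 0.371 × 8.58 = 0.93267
PLN→NOK→ZAR→PLN: 2.59 × 1.95 × 0.181 = 0.91414
Maximum is PLN→ZAR→NOK→PLN at 0.9471; no arbitrage — every cycle loses value.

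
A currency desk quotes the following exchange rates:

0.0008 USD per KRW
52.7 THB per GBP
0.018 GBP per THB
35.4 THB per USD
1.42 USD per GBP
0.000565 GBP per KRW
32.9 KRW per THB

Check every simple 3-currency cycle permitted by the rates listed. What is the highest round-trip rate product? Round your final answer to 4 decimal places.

0.9796

KRW→GBP→THB→KRW: 0.000565 × 52.7 × 32.9 = 0.97961
USD→THB→KRW→USD: 35.4 × 32.9 × 0.0008 = 0.93173
USD→THB→GBP→USD: 35.4 × 0.018 × 1.42 = 0.90482
Maximum is KRW→GBP→THB→KRW at 0.9796; no arbitrage — every cycle loses value.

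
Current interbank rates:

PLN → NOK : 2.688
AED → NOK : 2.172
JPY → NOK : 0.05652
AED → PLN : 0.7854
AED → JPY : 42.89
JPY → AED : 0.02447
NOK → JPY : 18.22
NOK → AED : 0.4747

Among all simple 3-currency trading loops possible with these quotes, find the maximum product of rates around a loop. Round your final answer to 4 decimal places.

1.1507

AED→JPY→NOK→AED: 42.89 × 0.05652 × 0.4747 = 1.15074
AED→PLN→NOK→AED: 0.7854 × 2.688 × 0.4747 = 1.00217
AED→NOK→JPY→AED: 2.172 × 18.22 × 0.02447 = 0.96837
Maximum is AED→JPY→NOK→AED at 1.1507; arbitrage exists.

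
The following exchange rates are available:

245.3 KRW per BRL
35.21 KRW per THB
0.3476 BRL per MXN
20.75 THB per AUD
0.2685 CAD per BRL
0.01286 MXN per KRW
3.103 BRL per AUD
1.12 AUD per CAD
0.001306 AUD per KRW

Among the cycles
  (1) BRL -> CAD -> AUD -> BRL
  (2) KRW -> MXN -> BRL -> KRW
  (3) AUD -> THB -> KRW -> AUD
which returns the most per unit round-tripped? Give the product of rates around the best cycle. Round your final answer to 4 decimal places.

(1) 0.2685 × 1.12 × 3.103 = 0.93313
(2) 0.01286 × 0.3476 × 245.3 = 1.09652
(3) 20.75 × 35.21 × 0.001306 = 0.95417
Highest is cycle (2) at 1.0965 (>1, arbitrage).

1.0965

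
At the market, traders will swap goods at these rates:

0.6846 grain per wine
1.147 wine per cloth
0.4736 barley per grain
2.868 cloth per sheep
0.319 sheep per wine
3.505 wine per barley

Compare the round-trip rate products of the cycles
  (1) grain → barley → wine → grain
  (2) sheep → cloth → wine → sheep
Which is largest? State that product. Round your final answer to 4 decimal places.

(1) 0.4736 × 3.505 × 0.6846 = 1.13641
(2) 2.868 × 1.147 × 0.319 = 1.04938
Highest is cycle (1) at 1.1364 (>1, arbitrage).

1.1364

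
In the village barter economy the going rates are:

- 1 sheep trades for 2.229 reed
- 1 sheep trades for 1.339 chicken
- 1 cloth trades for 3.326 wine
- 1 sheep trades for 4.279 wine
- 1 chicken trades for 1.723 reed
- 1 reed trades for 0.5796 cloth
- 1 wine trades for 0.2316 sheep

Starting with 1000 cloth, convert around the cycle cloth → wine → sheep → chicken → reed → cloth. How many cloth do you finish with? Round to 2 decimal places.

1030.04

1000 cloth × 3.326 = 3326 wine
3326 wine × 0.2316 = 770.3016 sheep
770.3016 sheep × 1.339 = 1031.4338424 chicken
1031.4338424 chicken × 1.723 = 1777.1605104552 reed
1777.1605104552 reed × 0.5796 = 1030.04223185983392 cloth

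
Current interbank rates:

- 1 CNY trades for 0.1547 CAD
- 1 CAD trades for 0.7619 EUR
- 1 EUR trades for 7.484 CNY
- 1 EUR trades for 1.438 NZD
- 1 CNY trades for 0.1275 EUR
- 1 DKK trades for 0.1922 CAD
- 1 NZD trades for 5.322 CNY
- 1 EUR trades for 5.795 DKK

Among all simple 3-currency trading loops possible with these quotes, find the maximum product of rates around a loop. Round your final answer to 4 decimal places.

CNY→EUR→NZD→CNY: 0.1275 × 1.438 × 5.322 = 0.97576
CNY→CAD→EUR→CNY: 0.1547 × 0.7619 × 7.484 = 0.88211
DKK→CAD→EUR→DKK: 0.1922 × 0.7619 × 5.795 = 0.84860
Maximum is CNY→EUR→NZD→CNY at 0.9758; no arbitrage — every cycle loses value.

0.9758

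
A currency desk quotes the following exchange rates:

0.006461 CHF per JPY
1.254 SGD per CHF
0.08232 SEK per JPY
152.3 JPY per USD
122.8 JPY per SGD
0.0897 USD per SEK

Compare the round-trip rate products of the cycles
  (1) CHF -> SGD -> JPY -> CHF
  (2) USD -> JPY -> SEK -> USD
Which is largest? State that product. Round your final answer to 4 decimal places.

1.1246

(1) 1.254 × 122.8 × 0.006461 = 0.99494
(2) 152.3 × 0.08232 × 0.0897 = 1.12460
Highest is cycle (2) at 1.1246 (>1, arbitrage).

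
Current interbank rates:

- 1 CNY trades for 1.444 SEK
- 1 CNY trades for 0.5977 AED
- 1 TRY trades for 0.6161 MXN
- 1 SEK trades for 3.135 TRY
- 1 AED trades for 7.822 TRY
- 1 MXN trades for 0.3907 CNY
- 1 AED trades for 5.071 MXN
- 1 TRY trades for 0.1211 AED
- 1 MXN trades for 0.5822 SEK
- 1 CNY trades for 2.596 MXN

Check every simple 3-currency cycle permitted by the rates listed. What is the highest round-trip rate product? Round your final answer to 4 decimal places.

1.1842

MXN→CNY→AED→MXN: 0.3907 × 0.5977 × 5.071 = 1.18419
MXN→SEK→TRY→MXN: 0.5822 × 3.135 × 0.6161 = 1.12450
Maximum is MXN→CNY→AED→MXN at 1.1842; arbitrage exists.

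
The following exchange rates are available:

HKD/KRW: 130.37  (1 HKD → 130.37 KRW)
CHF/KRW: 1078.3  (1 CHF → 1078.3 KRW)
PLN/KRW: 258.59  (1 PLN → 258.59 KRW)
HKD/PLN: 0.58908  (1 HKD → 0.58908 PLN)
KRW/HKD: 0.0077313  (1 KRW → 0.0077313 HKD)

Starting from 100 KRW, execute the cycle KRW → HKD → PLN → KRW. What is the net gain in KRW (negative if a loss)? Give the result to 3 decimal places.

17.771

100 KRW × 0.0077313 = 0.77313 HKD
0.77313 HKD × 0.58908 = 0.4554354204 PLN
0.4554354204 PLN × 258.59 = 117.771045361236 KRW
Net change: 117.771045361236 − 100 = 17.771045361236 KRW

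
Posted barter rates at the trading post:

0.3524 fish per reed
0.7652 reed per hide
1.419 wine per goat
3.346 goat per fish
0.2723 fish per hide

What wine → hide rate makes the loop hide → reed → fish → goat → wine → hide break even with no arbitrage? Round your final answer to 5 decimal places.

Known legs of the cycle: 0.7652 × 0.3524 × 3.346 × 1.419 = 1.28032195597152
For no arbitrage the full-cycle product must be 1, so the missing rate is 1 / 1.28032195597152 ≈ 0.7810535.

0.78105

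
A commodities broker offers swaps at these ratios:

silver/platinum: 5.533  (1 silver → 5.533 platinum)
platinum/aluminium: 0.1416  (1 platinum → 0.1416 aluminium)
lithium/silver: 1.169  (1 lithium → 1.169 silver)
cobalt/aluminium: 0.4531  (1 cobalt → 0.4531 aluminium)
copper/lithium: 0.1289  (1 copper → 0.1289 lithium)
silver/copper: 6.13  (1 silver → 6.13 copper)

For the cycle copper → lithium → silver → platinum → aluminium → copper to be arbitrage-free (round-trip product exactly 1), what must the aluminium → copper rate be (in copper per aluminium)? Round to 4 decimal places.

8.4705

Known legs of the cycle: 0.1289 × 1.169 × 5.533 × 0.1416 = 0.11805689374248
For no arbitrage the full-cycle product must be 1, so the missing rate is 1 / 0.11805689374248 ≈ 8.470492.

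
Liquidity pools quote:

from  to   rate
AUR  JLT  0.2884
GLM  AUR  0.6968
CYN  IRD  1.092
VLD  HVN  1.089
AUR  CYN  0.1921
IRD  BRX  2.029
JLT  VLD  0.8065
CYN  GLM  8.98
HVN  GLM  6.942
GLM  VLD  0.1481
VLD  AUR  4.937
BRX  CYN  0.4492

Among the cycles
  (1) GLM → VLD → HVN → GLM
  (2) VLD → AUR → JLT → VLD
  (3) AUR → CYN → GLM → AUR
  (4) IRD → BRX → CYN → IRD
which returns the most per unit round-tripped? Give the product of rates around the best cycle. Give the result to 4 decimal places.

1.2020

(1) 0.1481 × 1.089 × 6.942 = 1.11961
(2) 4.937 × 0.2884 × 0.8065 = 1.14832
(3) 0.1921 × 8.98 × 0.6968 = 1.20202
(4) 2.029 × 0.4492 × 1.092 = 0.99528
Highest is cycle (3) at 1.2020 (>1, arbitrage).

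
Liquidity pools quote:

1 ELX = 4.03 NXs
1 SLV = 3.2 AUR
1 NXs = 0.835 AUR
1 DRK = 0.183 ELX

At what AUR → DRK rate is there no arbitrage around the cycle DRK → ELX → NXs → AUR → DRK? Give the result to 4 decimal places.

Known legs of the cycle: 0.183 × 4.03 × 0.835 = 0.61580415
For no arbitrage the full-cycle product must be 1, so the missing rate is 1 / 0.61580415 ≈ 1.623893.

1.6239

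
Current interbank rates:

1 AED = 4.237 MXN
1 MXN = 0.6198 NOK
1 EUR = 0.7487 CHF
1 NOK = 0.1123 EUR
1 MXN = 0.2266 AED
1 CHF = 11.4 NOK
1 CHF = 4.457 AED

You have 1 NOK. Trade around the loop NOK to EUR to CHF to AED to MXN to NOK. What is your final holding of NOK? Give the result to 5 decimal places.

1 NOK × 0.1123 = 0.1123 EUR
0.1123 EUR × 0.7487 = 0.08407901 CHF
0.08407901 CHF × 4.457 = 0.37474014757 AED
0.37474014757 AED × 4.237 = 1.58777400525409 MXN
1.58777400525409 MXN × 0.6198 = 0.984102328456484982 NOK

0.98410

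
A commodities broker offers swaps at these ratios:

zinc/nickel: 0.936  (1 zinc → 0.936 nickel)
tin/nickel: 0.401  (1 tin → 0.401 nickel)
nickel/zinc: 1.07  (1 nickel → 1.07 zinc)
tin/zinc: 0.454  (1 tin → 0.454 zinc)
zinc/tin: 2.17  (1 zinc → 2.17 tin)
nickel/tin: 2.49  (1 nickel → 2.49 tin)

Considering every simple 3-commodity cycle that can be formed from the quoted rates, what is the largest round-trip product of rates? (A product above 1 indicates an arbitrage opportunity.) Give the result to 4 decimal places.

zinc→nickel→tin→zinc: 0.936 × 2.49 × 0.454 = 1.05811
zinc→tin→nickel→zinc: 2.17 × 0.401 × 1.07 = 0.93108
Maximum is zinc→nickel→tin→zinc at 1.0581; arbitrage exists.

1.0581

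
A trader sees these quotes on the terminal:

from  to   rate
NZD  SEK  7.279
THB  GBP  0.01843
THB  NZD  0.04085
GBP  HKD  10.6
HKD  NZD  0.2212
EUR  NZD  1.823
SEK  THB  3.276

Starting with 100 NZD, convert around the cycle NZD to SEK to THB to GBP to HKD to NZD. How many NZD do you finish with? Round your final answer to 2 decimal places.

103.05

100 NZD × 7.279 = 727.9 SEK
727.9 SEK × 3.276 = 2384.6004 THB
2384.6004 THB × 0.01843 = 43.948185372 GBP
43.948185372 GBP × 10.6 = 465.8507649432 HKD
465.8507649432 HKD × 0.2212 = 103.04618920543584 NZD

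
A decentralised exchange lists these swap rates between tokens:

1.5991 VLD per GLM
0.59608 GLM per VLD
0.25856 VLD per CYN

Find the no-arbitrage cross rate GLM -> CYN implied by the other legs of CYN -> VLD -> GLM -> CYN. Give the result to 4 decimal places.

6.4883

Known legs of the cycle: 0.25856 × 0.59608 = 0.1541224448
For no arbitrage the full-cycle product must be 1, so the missing rate is 1 / 0.1541224448 ≈ 6.488348.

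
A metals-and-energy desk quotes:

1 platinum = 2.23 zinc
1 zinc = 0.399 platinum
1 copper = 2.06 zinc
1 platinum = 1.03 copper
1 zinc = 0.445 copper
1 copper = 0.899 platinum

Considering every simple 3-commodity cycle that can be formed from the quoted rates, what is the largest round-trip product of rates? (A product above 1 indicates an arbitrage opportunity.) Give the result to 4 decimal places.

0.8921

platinum→zinc→copper→platinum: 2.23 × 0.445 × 0.899 = 0.89212
platinum→copper→zinc→platinum: 1.03 × 2.06 × 0.399 = 0.84660
Maximum is platinum→zinc→copper→platinum at 0.8921; no arbitrage — every cycle loses value.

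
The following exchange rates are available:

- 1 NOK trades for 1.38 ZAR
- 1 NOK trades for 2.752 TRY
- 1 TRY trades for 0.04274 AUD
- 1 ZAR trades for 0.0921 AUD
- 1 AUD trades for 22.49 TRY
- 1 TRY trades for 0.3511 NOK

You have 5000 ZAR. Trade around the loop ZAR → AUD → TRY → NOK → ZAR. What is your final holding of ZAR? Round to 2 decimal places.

5017.98

5000 ZAR × 0.0921 = 460.5 AUD
460.5 AUD × 22.49 = 10356.645 TRY
10356.645 TRY × 0.3511 = 3636.2180595 NOK
3636.2180595 NOK × 1.38 = 5017.98092211 ZAR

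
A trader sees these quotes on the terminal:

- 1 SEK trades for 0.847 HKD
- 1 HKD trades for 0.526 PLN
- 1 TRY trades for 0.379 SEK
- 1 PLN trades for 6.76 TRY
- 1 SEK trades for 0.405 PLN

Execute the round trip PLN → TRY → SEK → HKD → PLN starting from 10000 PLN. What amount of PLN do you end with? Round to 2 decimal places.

11414.45

10000 PLN × 6.76 = 67600 TRY
67600 TRY × 0.379 = 25620.4 SEK
25620.4 SEK × 0.847 = 21700.4788 HKD
21700.4788 HKD × 0.526 = 11414.4518488 PLN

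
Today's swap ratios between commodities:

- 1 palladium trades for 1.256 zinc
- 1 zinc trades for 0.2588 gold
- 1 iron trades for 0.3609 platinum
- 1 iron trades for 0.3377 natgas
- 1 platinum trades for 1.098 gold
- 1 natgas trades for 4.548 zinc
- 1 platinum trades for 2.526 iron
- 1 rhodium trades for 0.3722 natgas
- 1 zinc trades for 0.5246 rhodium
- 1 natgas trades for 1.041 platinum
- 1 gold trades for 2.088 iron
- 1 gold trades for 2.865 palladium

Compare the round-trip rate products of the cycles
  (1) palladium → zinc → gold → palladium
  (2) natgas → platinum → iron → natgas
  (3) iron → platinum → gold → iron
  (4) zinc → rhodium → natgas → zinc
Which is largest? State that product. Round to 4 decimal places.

0.9313

(1) 1.256 × 0.2588 × 2.865 = 0.93128
(2) 1.041 × 2.526 × 0.3377 = 0.88800
(3) 0.3609 × 1.098 × 2.088 = 0.82741
(4) 0.5246 × 0.3722 × 4.548 = 0.88802
Highest is cycle (1) at 0.9313 (≤1, no arbitrage).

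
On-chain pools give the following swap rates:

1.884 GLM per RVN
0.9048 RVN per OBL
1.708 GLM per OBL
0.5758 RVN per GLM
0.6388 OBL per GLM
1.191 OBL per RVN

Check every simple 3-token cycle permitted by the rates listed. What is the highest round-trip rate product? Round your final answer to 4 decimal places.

OBL→GLM→RVN→OBL: 1.708 × 0.5758 × 1.191 = 1.17131
OBL→RVN→GLM→OBL: 0.9048 × 1.884 × 0.6388 = 1.08893
Maximum is OBL→GLM→RVN→OBL at 1.1713; arbitrage exists.

1.1713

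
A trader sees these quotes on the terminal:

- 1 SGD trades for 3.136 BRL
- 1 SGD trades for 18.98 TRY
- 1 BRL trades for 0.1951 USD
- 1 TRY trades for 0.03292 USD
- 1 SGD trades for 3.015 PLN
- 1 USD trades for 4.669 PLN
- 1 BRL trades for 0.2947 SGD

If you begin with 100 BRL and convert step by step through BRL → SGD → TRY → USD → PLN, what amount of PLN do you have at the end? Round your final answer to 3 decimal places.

85.973

100 BRL × 0.2947 = 29.47 SGD
29.47 SGD × 18.98 = 559.3406 TRY
559.3406 TRY × 0.03292 = 18.413492552 USD
18.413492552 USD × 4.669 = 85.972596725288 PLN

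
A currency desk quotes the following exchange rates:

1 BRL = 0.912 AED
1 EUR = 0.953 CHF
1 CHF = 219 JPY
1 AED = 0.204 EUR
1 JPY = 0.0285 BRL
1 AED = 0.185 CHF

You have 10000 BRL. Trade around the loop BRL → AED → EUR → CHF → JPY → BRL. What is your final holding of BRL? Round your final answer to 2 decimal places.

11066.41

10000 BRL × 0.912 = 9120 AED
9120 AED × 0.204 = 1860.48 EUR
1860.48 EUR × 0.953 = 1773.03744 CHF
1773.03744 CHF × 219 = 388295.19936 JPY
388295.19936 JPY × 0.0285 = 11066.41318176 BRL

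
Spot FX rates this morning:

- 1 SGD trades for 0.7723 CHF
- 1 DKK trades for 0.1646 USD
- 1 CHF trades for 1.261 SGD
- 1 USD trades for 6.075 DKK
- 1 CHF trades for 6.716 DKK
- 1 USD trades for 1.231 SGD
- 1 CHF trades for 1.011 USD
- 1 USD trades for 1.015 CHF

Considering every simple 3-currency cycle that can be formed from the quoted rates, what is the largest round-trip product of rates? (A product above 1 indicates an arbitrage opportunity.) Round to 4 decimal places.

USD→CHF→DKK→USD: 1.015 × 6.716 × 0.1646 = 1.12204
USD→SGD→CHF→USD: 1.231 × 0.7723 × 1.011 = 0.96116
Maximum is USD→CHF→DKK→USD at 1.1220; arbitrage exists.

1.1220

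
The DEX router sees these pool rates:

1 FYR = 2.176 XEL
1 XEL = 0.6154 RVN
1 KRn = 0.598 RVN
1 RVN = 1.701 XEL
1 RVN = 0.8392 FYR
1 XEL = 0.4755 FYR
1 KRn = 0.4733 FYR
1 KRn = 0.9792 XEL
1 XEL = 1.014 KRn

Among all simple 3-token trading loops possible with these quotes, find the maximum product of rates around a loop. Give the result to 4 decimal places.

FYR→XEL→RVN→FYR: 2.176 × 0.6154 × 0.8392 = 1.12378
FYR→XEL→KRn→FYR: 2.176 × 1.014 × 0.4733 = 1.04432
KRn→RVN→XEL→KRn: 0.598 × 1.701 × 1.014 = 1.03144
Maximum is FYR→XEL→RVN→FYR at 1.1238; arbitrage exists.

1.1238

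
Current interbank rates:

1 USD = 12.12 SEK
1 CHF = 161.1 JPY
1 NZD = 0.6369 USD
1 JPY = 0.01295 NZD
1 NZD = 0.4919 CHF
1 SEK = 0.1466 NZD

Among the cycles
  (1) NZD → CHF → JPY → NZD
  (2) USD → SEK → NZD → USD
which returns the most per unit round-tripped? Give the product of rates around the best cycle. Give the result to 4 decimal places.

(1) 0.4919 × 161.1 × 0.01295 = 1.02622
(2) 12.12 × 0.1466 × 0.6369 = 1.13164
Highest is cycle (2) at 1.1316 (>1, arbitrage).

1.1316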